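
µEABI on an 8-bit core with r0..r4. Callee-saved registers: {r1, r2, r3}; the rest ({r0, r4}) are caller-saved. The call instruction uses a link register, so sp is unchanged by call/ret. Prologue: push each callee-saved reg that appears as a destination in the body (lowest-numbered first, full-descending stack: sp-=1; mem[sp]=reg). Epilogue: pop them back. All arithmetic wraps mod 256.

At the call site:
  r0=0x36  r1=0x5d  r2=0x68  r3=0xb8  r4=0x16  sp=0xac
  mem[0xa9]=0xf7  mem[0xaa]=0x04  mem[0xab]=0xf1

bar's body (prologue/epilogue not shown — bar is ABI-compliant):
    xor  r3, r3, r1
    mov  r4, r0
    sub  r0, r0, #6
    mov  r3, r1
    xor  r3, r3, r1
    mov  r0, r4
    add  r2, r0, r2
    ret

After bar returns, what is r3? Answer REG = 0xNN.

REG = 0xb8

prologue: push r2 → mem[0xab]=0x68, sp=0xab
prologue: push r3 → mem[0xaa]=0xb8, sp=0xaa
body[0] xor  r3, r3, r1 → r3=0xe5
body[1] mov  r4, r0 → r4=0x36
body[2] sub  r0, r0, #6 → r0=0x30
body[3] mov  r3, r1 → r3=0x5d
body[4] xor  r3, r3, r1 → r3=0x00
body[5] mov  r0, r4 → r0=0x36
body[6] add  r2, r0, r2 → r2=0x9e
epilogue: pop r3=0xb8, sp=0xab
epilogue: pop r2=0x68, sp=0xac
r3 is callee-saved → restored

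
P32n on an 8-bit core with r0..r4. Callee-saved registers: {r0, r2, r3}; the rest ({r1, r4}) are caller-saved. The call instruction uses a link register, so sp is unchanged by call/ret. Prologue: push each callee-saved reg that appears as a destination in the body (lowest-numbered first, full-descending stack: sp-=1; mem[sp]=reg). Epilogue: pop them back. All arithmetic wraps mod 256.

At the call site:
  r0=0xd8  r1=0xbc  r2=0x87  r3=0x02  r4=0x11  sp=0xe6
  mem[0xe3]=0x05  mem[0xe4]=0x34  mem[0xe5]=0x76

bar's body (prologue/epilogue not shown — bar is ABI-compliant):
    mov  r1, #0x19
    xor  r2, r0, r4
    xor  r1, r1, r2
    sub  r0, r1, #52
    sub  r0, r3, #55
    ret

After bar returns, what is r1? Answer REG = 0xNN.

REG = 0xd0

prologue: push r0 -> mem[0xe5]=0xd8, sp=0xe5
prologue: push r2 -> mem[0xe4]=0x87, sp=0xe4
body[0] mov  r1, #0x19 -> r1=0x19
body[1] xor  r2, r0, r4 -> r2=0xc9
body[2] xor  r1, r1, r2 -> r1=0xd0
body[3] sub  r0, r1, #52 -> r0=0x9c
body[4] sub  r0, r3, #55 -> r0=0xcb
epilogue: pop r2=0x87, sp=0xe5
epilogue: pop r0=0xd8, sp=0xe6
r1 is caller-saved -> body value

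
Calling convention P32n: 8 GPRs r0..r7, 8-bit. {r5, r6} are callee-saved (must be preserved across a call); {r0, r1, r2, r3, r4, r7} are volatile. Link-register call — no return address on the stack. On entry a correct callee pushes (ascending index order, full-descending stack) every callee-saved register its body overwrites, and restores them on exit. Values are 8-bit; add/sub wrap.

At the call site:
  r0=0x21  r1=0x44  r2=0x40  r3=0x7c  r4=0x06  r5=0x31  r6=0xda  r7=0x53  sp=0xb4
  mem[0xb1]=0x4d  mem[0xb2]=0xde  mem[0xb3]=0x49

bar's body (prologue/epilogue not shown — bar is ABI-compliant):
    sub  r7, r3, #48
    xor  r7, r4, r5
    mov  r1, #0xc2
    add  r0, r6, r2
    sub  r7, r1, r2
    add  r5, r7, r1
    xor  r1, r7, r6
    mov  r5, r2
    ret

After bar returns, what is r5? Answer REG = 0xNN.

REG = 0x31

prologue: push r5 → mem[0xb3]=0x31, sp=0xb3
body[0] sub  r7, r3, #48 → r7=0x4c
body[1] xor  r7, r4, r5 → r7=0x37
body[2] mov  r1, #0xc2 → r1=0xc2
body[3] add  r0, r6, r2 → r0=0x1a
body[4] sub  r7, r1, r2 → r7=0x82
body[5] add  r5, r7, r1 → r5=0x44
body[6] xor  r1, r7, r6 → r1=0x58
body[7] mov  r5, r2 → r5=0x40
epilogue: pop r5=0x31, sp=0xb4
r5 is callee-saved → restored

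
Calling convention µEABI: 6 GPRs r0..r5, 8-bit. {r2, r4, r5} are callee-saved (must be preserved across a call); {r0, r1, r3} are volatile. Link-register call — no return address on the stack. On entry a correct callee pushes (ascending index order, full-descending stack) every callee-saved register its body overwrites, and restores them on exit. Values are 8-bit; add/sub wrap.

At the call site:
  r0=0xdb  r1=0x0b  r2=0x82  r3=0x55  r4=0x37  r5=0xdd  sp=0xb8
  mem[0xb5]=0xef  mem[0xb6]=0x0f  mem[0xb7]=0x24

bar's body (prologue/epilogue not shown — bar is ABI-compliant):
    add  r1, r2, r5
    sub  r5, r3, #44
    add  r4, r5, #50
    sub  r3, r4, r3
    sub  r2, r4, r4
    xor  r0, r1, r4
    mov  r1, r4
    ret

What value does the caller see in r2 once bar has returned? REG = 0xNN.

prologue: push r2 -> mem[0xb7]=0x82, sp=0xb7
prologue: push r4 -> mem[0xb6]=0x37, sp=0xb6
prologue: push r5 -> mem[0xb5]=0xdd, sp=0xb5
body[0] add  r1, r2, r5 -> r1=0x5f
body[1] sub  r5, r3, #44 -> r5=0x29
body[2] add  r4, r5, #50 -> r4=0x5b
body[3] sub  r3, r4, r3 -> r3=0x06
body[4] sub  r2, r4, r4 -> r2=0x00
body[5] xor  r0, r1, r4 -> r0=0x04
body[6] mov  r1, r4 -> r1=0x5b
epilogue: pop r5=0xdd, sp=0xb6
epilogue: pop r4=0x37, sp=0xb7
epilogue: pop r2=0x82, sp=0xb8
r2 is callee-saved -> restored

REG = 0x82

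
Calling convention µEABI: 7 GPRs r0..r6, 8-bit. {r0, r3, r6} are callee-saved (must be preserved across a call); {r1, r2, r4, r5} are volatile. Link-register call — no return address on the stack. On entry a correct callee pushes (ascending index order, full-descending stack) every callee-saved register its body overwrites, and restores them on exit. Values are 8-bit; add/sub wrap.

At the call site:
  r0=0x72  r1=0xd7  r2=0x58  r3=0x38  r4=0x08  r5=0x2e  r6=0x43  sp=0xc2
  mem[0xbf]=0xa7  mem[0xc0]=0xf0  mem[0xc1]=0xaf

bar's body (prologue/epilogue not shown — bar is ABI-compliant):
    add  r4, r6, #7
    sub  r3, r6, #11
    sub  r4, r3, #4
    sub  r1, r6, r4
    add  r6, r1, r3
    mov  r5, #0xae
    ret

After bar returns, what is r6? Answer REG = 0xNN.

prologue: push r3 -> mem[0xc1]=0x38, sp=0xc1
prologue: push r6 -> mem[0xc0]=0x43, sp=0xc0
body[0] add  r4, r6, #7 -> r4=0x4a
body[1] sub  r3, r6, #11 -> r3=0x38
body[2] sub  r4, r3, #4 -> r4=0x34
body[3] sub  r1, r6, r4 -> r1=0x0f
body[4] add  r6, r1, r3 -> r6=0x47
body[5] mov  r5, #0xae -> r5=0xae
epilogue: pop r6=0x43, sp=0xc1
epilogue: pop r3=0x38, sp=0xc2
r6 is callee-saved -> restored

REG = 0x43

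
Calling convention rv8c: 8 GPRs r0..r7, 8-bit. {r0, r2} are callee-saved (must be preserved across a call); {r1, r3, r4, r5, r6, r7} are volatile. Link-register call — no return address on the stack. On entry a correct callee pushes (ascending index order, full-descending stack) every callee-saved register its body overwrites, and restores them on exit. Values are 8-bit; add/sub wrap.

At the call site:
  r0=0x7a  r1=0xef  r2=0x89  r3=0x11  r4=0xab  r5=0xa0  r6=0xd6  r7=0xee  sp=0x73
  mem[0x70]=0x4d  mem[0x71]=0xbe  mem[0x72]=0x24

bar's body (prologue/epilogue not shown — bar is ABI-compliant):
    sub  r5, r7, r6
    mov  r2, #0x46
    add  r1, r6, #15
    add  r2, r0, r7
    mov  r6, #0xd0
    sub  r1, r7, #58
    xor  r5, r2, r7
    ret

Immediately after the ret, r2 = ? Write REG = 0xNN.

REG = 0x89

prologue: push r2 -> mem[0x72]=0x89, sp=0x72
body[0] sub  r5, r7, r6 -> r5=0x18
body[1] mov  r2, #0x46 -> r2=0x46
body[2] add  r1, r6, #15 -> r1=0xe5
body[3] add  r2, r0, r7 -> r2=0x68
body[4] mov  r6, #0xd0 -> r6=0xd0
body[5] sub  r1, r7, #58 -> r1=0xb4
body[6] xor  r5, r2, r7 -> r5=0x86
epilogue: pop r2=0x89, sp=0x73
r2 is callee-saved -> restored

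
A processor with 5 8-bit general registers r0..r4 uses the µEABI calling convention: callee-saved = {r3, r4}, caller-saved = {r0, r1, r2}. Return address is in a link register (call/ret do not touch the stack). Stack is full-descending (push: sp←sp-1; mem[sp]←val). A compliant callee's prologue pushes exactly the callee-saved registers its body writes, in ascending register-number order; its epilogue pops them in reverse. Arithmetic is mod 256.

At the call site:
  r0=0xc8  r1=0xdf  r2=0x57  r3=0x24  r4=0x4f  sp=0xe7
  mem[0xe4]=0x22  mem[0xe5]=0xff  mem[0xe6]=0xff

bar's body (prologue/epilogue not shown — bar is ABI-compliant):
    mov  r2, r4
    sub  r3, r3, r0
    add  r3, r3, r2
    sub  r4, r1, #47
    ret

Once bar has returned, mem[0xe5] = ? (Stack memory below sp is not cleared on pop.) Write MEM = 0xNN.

MEM = 0x4f

prologue: push r3 -> mem[0xe6]=0x24, sp=0xe6
prologue: push r4 -> mem[0xe5]=0x4f, sp=0xe5
body[0] mov  r2, r4 -> r2=0x4f
body[1] sub  r3, r3, r0 -> r3=0x5c
body[2] add  r3, r3, r2 -> r3=0xab
body[3] sub  r4, r1, #47 -> r4=0xb0
epilogue: pop r4=0x4f, sp=0xe6
epilogue: pop r3=0x24, sp=0xe7
prologue pushed ['r3', 'r4'] at ['0xe6', '0xe5']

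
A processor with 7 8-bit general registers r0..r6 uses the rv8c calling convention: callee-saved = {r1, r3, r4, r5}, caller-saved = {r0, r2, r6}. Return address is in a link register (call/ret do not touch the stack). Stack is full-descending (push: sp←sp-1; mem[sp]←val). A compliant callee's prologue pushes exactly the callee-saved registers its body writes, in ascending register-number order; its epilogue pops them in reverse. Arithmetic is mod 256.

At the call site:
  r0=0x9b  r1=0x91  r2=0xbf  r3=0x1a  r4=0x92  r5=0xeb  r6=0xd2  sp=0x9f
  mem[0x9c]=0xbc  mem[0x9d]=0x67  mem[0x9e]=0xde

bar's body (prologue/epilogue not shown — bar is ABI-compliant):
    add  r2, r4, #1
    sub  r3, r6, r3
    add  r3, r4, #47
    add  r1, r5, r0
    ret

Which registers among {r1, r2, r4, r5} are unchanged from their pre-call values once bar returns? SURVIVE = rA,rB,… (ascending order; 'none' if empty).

prologue: push r1 → mem[0x9e]=0x91, sp=0x9e
prologue: push r3 → mem[0x9d]=0x1a, sp=0x9d
body[0] add  r2, r4, #1 → r2=0x93
body[1] sub  r3, r6, r3 → r3=0xb8
body[2] add  r3, r4, #47 → r3=0xc1
body[3] add  r1, r5, r0 → r1=0x86
epilogue: pop r3=0x1a, sp=0x9e
epilogue: pop r1=0x91, sp=0x9f
r1: callee-saved, written=True
r2: caller-saved, written=True
r4: callee-saved, written=False
r5: callee-saved, written=False

SURVIVE = r1,r4,r5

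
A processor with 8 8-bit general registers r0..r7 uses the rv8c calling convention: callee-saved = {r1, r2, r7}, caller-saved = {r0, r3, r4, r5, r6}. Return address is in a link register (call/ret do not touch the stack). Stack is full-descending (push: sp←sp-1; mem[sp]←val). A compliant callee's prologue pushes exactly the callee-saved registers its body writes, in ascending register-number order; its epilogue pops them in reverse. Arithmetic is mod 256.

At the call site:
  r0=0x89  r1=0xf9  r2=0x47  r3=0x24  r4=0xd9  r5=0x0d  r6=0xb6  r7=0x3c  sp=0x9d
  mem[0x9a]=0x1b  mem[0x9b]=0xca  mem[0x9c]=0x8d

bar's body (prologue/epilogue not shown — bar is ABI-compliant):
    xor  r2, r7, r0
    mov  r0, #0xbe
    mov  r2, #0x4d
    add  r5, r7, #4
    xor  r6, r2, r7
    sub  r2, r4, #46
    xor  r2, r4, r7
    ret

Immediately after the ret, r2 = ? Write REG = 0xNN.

prologue: push r2 -> mem[0x9c]=0x47, sp=0x9c
body[0] xor  r2, r7, r0 -> r2=0xb5
body[1] mov  r0, #0xbe -> r0=0xbe
body[2] mov  r2, #0x4d -> r2=0x4d
body[3] add  r5, r7, #4 -> r5=0x40
body[4] xor  r6, r2, r7 -> r6=0x71
body[5] sub  r2, r4, #46 -> r2=0xab
body[6] xor  r2, r4, r7 -> r2=0xe5
epilogue: pop r2=0x47, sp=0x9d
r2 is callee-saved -> restored

REG = 0x47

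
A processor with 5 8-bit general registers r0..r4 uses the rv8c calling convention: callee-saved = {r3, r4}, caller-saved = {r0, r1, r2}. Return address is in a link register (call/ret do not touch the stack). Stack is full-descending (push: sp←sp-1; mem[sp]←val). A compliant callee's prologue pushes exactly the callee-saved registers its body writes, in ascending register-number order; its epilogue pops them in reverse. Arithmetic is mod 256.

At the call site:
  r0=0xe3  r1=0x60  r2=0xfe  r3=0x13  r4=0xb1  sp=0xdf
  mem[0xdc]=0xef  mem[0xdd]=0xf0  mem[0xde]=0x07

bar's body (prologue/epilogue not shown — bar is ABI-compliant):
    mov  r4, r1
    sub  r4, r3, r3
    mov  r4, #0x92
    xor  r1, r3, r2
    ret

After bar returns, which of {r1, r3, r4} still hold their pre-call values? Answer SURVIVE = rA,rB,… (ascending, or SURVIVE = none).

SURVIVE = r3,r4

prologue: push r4 → mem[0xde]=0xb1, sp=0xde
body[0] mov  r4, r1 → r4=0x60
body[1] sub  r4, r3, r3 → r4=0x00
body[2] mov  r4, #0x92 → r4=0x92
body[3] xor  r1, r3, r2 → r1=0xed
epilogue: pop r4=0xb1, sp=0xdf
r1: caller-saved, written=True
r3: callee-saved, written=False
r4: callee-saved, written=True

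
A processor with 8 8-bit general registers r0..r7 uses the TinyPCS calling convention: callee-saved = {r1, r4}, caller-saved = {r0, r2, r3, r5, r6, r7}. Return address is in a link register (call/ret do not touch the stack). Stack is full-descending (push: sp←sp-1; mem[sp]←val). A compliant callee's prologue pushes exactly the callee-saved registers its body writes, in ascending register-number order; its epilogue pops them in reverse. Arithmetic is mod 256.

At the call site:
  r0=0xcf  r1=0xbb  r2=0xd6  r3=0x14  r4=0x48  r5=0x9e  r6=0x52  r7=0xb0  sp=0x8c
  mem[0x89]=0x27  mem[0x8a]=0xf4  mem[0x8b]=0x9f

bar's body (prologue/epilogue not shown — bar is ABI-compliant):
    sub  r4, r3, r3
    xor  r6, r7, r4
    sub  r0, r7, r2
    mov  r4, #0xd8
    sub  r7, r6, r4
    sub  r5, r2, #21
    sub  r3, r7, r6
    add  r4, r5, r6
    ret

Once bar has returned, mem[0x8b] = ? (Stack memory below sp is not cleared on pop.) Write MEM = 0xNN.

prologue: push r4 → mem[0x8b]=0x48, sp=0x8b
body[0] sub  r4, r3, r3 → r4=0x00
body[1] xor  r6, r7, r4 → r6=0xb0
body[2] sub  r0, r7, r2 → r0=0xda
body[3] mov  r4, #0xd8 → r4=0xd8
body[4] sub  r7, r6, r4 → r7=0xd8
body[5] sub  r5, r2, #21 → r5=0xc1
body[6] sub  r3, r7, r6 → r3=0x28
body[7] add  r4, r5, r6 → r4=0x71
epilogue: pop r4=0x48, sp=0x8c
prologue pushed ['r4'] at ['0x8b']

MEM = 0x48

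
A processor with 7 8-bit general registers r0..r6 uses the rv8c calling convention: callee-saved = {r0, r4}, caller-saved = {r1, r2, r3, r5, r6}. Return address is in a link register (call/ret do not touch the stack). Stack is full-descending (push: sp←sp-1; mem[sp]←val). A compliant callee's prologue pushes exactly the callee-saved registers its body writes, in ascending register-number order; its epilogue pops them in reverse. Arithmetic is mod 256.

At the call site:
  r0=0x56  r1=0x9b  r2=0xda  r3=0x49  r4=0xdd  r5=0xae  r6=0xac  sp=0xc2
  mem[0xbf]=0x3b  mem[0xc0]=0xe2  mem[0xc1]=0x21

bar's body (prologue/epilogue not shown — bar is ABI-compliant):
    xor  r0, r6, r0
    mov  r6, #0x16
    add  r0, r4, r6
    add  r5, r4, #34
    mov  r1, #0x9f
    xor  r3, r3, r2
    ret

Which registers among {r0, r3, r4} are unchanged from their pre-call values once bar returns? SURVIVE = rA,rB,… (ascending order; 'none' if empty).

SURVIVE = r0,r4

prologue: push r0 -> mem[0xc1]=0x56, sp=0xc1
body[0] xor  r0, r6, r0 -> r0=0xfa
body[1] mov  r6, #0x16 -> r6=0x16
body[2] add  r0, r4, r6 -> r0=0xf3
body[3] add  r5, r4, #34 -> r5=0xff
body[4] mov  r1, #0x9f -> r1=0x9f
body[5] xor  r3, r3, r2 -> r3=0x93
epilogue: pop r0=0x56, sp=0xc2
r0: callee-saved, written=True
r3: caller-saved, written=True
r4: callee-saved, written=False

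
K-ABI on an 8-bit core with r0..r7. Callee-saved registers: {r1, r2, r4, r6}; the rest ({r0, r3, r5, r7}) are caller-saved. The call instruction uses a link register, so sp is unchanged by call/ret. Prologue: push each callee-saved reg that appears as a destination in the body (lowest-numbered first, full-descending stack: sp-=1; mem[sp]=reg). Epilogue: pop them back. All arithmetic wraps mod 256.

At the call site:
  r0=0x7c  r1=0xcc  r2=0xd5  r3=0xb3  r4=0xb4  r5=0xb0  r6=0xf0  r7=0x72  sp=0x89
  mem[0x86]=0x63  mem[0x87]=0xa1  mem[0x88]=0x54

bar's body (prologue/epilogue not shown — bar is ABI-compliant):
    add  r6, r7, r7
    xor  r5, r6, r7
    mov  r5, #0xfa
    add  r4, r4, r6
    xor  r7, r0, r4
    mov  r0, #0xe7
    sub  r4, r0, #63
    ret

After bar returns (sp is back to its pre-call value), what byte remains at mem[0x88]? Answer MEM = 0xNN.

MEM = 0xb4

prologue: push r4 -> mem[0x88]=0xb4, sp=0x88
prologue: push r6 -> mem[0x87]=0xf0, sp=0x87
body[0] add  r6, r7, r7 -> r6=0xe4
body[1] xor  r5, r6, r7 -> r5=0x96
body[2] mov  r5, #0xfa -> r5=0xfa
body[3] add  r4, r4, r6 -> r4=0x98
body[4] xor  r7, r0, r4 -> r7=0xe4
body[5] mov  r0, #0xe7 -> r0=0xe7
body[6] sub  r4, r0, #63 -> r4=0xa8
epilogue: pop r6=0xf0, sp=0x88
epilogue: pop r4=0xb4, sp=0x89
prologue pushed ['r4', 'r6'] at ['0x88', '0x87']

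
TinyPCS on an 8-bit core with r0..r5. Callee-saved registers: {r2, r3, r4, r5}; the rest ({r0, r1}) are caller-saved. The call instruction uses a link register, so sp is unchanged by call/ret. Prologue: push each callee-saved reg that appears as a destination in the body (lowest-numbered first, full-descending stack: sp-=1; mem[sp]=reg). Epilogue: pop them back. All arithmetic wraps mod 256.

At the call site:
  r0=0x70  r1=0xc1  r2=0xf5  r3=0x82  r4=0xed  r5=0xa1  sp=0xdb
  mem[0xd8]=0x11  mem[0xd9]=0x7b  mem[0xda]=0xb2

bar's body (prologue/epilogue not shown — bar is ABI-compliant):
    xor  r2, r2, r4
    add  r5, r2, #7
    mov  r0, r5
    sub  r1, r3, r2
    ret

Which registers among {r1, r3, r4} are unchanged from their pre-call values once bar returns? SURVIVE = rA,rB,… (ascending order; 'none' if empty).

prologue: push r2 → mem[0xda]=0xf5, sp=0xda
prologue: push r5 → mem[0xd9]=0xa1, sp=0xd9
body[0] xor  r2, r2, r4 → r2=0x18
body[1] add  r5, r2, #7 → r5=0x1f
body[2] mov  r0, r5 → r0=0x1f
body[3] sub  r1, r3, r2 → r1=0x6a
epilogue: pop r5=0xa1, sp=0xda
epilogue: pop r2=0xf5, sp=0xdb
r1: caller-saved, written=True
r3: callee-saved, written=False
r4: callee-saved, written=False

SURVIVE = r3,r4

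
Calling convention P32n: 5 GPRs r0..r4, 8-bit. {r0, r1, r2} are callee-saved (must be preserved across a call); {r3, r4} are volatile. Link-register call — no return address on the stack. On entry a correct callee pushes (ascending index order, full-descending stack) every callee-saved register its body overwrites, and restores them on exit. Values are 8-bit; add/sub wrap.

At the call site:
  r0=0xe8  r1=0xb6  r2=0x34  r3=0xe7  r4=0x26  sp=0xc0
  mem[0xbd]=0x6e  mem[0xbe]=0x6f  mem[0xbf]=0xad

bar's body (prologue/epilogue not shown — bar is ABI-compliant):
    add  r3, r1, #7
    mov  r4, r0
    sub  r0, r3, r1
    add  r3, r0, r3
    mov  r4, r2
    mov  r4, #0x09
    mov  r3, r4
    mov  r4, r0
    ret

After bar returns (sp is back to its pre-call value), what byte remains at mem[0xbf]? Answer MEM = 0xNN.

MEM = 0xe8

prologue: push r0 → mem[0xbf]=0xe8, sp=0xbf
body[0] add  r3, r1, #7 → r3=0xbd
body[1] mov  r4, r0 → r4=0xe8
body[2] sub  r0, r3, r1 → r0=0x07
body[3] add  r3, r0, r3 → r3=0xc4
body[4] mov  r4, r2 → r4=0x34
body[5] mov  r4, #0x09 → r4=0x09
body[6] mov  r3, r4 → r3=0x09
body[7] mov  r4, r0 → r4=0x07
epilogue: pop r0=0xe8, sp=0xc0
prologue pushed ['r0'] at ['0xbf']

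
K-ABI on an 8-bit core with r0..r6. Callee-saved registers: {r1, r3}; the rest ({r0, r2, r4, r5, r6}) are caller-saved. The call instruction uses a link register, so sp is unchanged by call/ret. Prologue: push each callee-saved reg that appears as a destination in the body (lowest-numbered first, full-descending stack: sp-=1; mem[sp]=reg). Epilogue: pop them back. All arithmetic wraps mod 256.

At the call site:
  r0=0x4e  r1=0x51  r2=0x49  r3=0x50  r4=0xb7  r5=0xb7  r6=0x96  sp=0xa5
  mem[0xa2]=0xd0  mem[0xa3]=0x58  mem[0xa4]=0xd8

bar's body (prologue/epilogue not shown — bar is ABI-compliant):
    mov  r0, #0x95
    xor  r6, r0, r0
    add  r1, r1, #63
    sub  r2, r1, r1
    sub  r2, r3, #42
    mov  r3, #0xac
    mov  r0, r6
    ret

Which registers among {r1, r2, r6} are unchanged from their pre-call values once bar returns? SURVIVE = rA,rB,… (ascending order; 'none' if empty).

SURVIVE = r1

prologue: push r1 → mem[0xa4]=0x51, sp=0xa4
prologue: push r3 → mem[0xa3]=0x50, sp=0xa3
body[0] mov  r0, #0x95 → r0=0x95
body[1] xor  r6, r0, r0 → r6=0x00
body[2] add  r1, r1, #63 → r1=0x90
body[3] sub  r2, r1, r1 → r2=0x00
body[4] sub  r2, r3, #42 → r2=0x26
body[5] mov  r3, #0xac → r3=0xac
body[6] mov  r0, r6 → r0=0x00
epilogue: pop r3=0x50, sp=0xa4
epilogue: pop r1=0x51, sp=0xa5
r1: callee-saved, written=True
r2: caller-saved, written=True
r6: caller-saved, written=True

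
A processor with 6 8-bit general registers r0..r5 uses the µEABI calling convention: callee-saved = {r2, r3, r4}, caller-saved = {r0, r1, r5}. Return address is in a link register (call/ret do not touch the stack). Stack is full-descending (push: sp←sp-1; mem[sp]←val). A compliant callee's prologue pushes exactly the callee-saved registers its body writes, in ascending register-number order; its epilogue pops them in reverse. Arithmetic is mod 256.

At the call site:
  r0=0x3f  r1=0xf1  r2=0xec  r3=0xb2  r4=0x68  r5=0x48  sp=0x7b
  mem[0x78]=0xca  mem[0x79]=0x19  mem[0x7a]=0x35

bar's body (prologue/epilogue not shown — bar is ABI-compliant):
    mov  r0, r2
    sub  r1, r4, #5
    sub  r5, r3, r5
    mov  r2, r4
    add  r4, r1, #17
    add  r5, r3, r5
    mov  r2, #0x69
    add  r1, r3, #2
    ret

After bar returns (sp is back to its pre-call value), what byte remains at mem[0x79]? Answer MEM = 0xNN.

MEM = 0x68

prologue: push r2 → mem[0x7a]=0xec, sp=0x7a
prologue: push r4 → mem[0x79]=0x68, sp=0x79
body[0] mov  r0, r2 → r0=0xec
body[1] sub  r1, r4, #5 → r1=0x63
body[2] sub  r5, r3, r5 → r5=0x6a
body[3] mov  r2, r4 → r2=0x68
body[4] add  r4, r1, #17 → r4=0x74
body[5] add  r5, r3, r5 → r5=0x1c
body[6] mov  r2, #0x69 → r2=0x69
body[7] add  r1, r3, #2 → r1=0xb4
epilogue: pop r4=0x68, sp=0x7a
epilogue: pop r2=0xec, sp=0x7b
prologue pushed ['r2', 'r4'] at ['0x7a', '0x79']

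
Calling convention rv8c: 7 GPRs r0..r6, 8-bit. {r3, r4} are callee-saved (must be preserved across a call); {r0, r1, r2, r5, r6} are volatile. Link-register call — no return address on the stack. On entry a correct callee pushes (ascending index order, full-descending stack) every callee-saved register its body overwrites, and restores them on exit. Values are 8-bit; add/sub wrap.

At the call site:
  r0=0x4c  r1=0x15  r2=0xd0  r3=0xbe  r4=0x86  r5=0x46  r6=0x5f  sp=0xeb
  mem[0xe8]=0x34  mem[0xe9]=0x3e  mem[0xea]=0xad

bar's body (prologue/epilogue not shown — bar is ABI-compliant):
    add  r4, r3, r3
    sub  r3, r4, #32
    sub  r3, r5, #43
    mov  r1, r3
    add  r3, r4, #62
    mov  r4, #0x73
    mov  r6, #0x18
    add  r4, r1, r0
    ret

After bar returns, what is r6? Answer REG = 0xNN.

prologue: push r3 -> mem[0xea]=0xbe, sp=0xea
prologue: push r4 -> mem[0xe9]=0x86, sp=0xe9
body[0] add  r4, r3, r3 -> r4=0x7c
body[1] sub  r3, r4, #32 -> r3=0x5c
body[2] sub  r3, r5, #43 -> r3=0x1b
body[3] mov  r1, r3 -> r1=0x1b
body[4] add  r3, r4, #62 -> r3=0xba
body[5] mov  r4, #0x73 -> r4=0x73
body[6] mov  r6, #0x18 -> r6=0x18
body[7] add  r4, r1, r0 -> r4=0x67
epilogue: pop r4=0x86, sp=0xea
epilogue: pop r3=0xbe, sp=0xeb
r6 is caller-saved -> body value

REG = 0x18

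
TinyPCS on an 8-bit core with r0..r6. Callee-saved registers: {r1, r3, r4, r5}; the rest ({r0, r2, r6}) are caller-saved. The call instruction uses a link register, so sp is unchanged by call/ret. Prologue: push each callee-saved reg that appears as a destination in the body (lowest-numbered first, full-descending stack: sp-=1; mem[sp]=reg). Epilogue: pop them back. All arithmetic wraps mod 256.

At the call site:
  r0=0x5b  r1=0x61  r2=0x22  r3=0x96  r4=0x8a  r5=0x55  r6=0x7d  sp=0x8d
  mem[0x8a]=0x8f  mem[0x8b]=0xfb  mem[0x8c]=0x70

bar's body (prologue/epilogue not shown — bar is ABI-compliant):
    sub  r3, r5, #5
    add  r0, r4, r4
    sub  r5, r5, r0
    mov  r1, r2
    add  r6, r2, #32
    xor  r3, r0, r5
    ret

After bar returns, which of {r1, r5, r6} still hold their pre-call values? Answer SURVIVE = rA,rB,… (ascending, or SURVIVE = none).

prologue: push r1 -> mem[0x8c]=0x61, sp=0x8c
prologue: push r3 -> mem[0x8b]=0x96, sp=0x8b
prologue: push r5 -> mem[0x8a]=0x55, sp=0x8a
body[0] sub  r3, r5, #5 -> r3=0x50
body[1] add  r0, r4, r4 -> r0=0x14
body[2] sub  r5, r5, r0 -> r5=0x41
body[3] mov  r1, r2 -> r1=0x22
body[4] add  r6, r2, #32 -> r6=0x42
body[5] xor  r3, r0, r5 -> r3=0x55
epilogue: pop r5=0x55, sp=0x8b
epilogue: pop r3=0x96, sp=0x8c
epilogue: pop r1=0x61, sp=0x8d
r1: callee-saved, written=True
r5: callee-saved, written=True
r6: caller-saved, written=True

SURVIVE = r1,r5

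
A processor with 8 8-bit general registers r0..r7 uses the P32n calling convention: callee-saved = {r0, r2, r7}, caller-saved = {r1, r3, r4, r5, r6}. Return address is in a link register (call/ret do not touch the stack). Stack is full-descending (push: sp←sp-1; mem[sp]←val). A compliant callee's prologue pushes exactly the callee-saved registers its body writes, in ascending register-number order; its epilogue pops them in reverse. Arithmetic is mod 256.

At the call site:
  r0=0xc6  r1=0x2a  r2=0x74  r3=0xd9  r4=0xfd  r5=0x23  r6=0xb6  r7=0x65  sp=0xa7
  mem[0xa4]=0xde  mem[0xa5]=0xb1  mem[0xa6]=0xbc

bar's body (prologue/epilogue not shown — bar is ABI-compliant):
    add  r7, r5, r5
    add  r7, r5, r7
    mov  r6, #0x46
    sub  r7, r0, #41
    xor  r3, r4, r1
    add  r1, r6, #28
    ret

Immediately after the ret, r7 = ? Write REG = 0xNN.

REG = 0x65

prologue: push r7 → mem[0xa6]=0x65, sp=0xa6
body[0] add  r7, r5, r5 → r7=0x46
body[1] add  r7, r5, r7 → r7=0x69
body[2] mov  r6, #0x46 → r6=0x46
body[3] sub  r7, r0, #41 → r7=0x9d
body[4] xor  r3, r4, r1 → r3=0xd7
body[5] add  r1, r6, #28 → r1=0x62
epilogue: pop r7=0x65, sp=0xa7
r7 is callee-saved → restored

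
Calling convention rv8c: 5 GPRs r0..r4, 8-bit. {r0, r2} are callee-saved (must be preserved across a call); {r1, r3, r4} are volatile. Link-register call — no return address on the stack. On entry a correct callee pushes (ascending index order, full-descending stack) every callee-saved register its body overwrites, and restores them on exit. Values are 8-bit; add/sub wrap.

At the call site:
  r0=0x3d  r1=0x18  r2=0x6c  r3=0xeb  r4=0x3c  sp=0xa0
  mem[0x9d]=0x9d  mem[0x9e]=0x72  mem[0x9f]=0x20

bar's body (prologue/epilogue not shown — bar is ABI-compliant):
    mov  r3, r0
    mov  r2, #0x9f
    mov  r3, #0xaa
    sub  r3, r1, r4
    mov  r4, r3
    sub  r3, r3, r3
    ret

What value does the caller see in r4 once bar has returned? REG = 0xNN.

prologue: push r2 -> mem[0x9f]=0x6c, sp=0x9f
body[0] mov  r3, r0 -> r3=0x3d
body[1] mov  r2, #0x9f -> r2=0x9f
body[2] mov  r3, #0xaa -> r3=0xaa
body[3] sub  r3, r1, r4 -> r3=0xdc
body[4] mov  r4, r3 -> r4=0xdc
body[5] sub  r3, r3, r3 -> r3=0x00
epilogue: pop r2=0x6c, sp=0xa0
r4 is caller-saved -> body value

REG = 0xdc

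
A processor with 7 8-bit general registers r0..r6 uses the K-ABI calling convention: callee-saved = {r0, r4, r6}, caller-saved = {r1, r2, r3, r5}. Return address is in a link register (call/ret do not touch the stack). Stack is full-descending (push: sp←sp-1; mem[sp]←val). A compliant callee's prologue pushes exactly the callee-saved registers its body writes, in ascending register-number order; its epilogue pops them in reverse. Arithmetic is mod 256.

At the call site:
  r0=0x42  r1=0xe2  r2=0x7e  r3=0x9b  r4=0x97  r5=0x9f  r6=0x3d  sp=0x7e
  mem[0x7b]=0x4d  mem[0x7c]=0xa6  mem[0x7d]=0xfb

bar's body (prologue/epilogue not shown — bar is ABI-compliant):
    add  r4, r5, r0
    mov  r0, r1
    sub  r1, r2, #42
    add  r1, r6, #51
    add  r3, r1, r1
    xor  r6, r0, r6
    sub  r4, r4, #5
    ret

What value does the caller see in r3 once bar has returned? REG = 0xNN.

prologue: push r0 -> mem[0x7d]=0x42, sp=0x7d
prologue: push r4 -> mem[0x7c]=0x97, sp=0x7c
prologue: push r6 -> mem[0x7b]=0x3d, sp=0x7b
body[0] add  r4, r5, r0 -> r4=0xe1
body[1] mov  r0, r1 -> r0=0xe2
body[2] sub  r1, r2, #42 -> r1=0x54
body[3] add  r1, r6, #51 -> r1=0x70
body[4] add  r3, r1, r1 -> r3=0xe0
body[5] xor  r6, r0, r6 -> r6=0xdf
body[6] sub  r4, r4, #5 -> r4=0xdc
epilogue: pop r6=0x3d, sp=0x7c
epilogue: pop r4=0x97, sp=0x7d
epilogue: pop r0=0x42, sp=0x7e
r3 is caller-saved -> body value

REG = 0xe0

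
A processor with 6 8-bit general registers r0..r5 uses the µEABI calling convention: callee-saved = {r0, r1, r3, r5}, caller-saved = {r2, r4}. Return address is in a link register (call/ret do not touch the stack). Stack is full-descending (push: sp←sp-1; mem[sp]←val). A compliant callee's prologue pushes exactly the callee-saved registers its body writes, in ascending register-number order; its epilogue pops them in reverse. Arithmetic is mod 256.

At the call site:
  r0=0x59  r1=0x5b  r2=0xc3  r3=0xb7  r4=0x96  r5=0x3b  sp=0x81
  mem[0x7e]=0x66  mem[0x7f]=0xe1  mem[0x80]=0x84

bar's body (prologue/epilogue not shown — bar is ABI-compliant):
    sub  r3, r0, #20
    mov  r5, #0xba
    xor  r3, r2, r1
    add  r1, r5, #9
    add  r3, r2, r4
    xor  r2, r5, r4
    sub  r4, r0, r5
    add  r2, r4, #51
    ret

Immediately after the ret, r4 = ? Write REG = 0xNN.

prologue: push r1 → mem[0x80]=0x5b, sp=0x80
prologue: push r3 → mem[0x7f]=0xb7, sp=0x7f
prologue: push r5 → mem[0x7e]=0x3b, sp=0x7e
body[0] sub  r3, r0, #20 → r3=0x45
body[1] mov  r5, #0xba → r5=0xba
body[2] xor  r3, r2, r1 → r3=0x98
body[3] add  r1, r5, #9 → r1=0xc3
body[4] add  r3, r2, r4 → r3=0x59
body[5] xor  r2, r5, r4 → r2=0x2c
body[6] sub  r4, r0, r5 → r4=0x9f
body[7] add  r2, r4, #51 → r2=0xd2
epilogue: pop r5=0x3b, sp=0x7f
epilogue: pop r3=0xb7, sp=0x80
epilogue: pop r1=0x5b, sp=0x81
r4 is caller-saved → body value

REG = 0x9f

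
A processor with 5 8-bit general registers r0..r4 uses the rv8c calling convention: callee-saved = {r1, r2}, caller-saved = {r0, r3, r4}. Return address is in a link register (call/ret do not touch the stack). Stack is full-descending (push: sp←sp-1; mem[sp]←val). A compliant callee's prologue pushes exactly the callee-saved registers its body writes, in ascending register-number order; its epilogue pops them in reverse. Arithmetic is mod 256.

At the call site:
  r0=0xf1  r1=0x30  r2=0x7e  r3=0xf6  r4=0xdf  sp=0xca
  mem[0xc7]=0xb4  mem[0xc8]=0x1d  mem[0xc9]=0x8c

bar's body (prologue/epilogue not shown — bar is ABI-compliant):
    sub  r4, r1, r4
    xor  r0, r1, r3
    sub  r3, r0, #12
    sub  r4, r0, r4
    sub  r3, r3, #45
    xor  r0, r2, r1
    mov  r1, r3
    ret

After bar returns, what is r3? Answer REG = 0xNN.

prologue: push r1 → mem[0xc9]=0x30, sp=0xc9
body[0] sub  r4, r1, r4 → r4=0x51
body[1] xor  r0, r1, r3 → r0=0xc6
body[2] sub  r3, r0, #12 → r3=0xba
body[3] sub  r4, r0, r4 → r4=0x75
body[4] sub  r3, r3, #45 → r3=0x8d
body[5] xor  r0, r2, r1 → r0=0x4e
body[6] mov  r1, r3 → r1=0x8d
epilogue: pop r1=0x30, sp=0xca
r3 is caller-saved → body value

REG = 0x8d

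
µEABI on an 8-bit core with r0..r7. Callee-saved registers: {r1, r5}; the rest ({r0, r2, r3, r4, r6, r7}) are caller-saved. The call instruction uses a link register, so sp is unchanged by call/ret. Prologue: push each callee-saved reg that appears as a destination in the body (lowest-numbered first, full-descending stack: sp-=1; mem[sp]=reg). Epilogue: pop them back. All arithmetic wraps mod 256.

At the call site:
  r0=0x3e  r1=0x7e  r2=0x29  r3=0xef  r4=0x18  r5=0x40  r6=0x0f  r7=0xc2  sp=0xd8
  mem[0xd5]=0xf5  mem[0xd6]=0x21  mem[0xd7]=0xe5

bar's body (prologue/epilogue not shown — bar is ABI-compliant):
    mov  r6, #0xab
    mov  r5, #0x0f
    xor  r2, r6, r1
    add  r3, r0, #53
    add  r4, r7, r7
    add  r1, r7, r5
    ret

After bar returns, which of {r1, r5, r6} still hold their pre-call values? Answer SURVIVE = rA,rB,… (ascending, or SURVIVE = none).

prologue: push r1 → mem[0xd7]=0x7e, sp=0xd7
prologue: push r5 → mem[0xd6]=0x40, sp=0xd6
body[0] mov  r6, #0xab → r6=0xab
body[1] mov  r5, #0x0f → r5=0x0f
body[2] xor  r2, r6, r1 → r2=0xd5
body[3] add  r3, r0, #53 → r3=0x73
body[4] add  r4, r7, r7 → r4=0x84
body[5] add  r1, r7, r5 → r1=0xd1
epilogue: pop r5=0x40, sp=0xd7
epilogue: pop r1=0x7e, sp=0xd8
r1: callee-saved, written=True
r5: callee-saved, written=True
r6: caller-saved, written=True

SURVIVE = r1,r5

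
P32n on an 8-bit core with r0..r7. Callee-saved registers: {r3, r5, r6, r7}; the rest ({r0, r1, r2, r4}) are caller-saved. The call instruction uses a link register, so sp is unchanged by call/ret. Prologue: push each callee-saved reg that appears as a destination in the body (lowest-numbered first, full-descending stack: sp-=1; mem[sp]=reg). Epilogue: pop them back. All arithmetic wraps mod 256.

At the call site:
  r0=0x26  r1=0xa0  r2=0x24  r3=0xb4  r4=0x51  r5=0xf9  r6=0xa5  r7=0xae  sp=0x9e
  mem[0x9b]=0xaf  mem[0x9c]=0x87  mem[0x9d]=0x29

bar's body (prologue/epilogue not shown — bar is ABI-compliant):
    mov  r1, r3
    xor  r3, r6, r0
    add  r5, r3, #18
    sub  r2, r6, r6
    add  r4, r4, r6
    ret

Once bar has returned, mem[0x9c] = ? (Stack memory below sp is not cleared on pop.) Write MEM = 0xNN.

prologue: push r3 → mem[0x9d]=0xb4, sp=0x9d
prologue: push r5 → mem[0x9c]=0xf9, sp=0x9c
body[0] mov  r1, r3 → r1=0xb4
body[1] xor  r3, r6, r0 → r3=0x83
body[2] add  r5, r3, #18 → r5=0x95
body[3] sub  r2, r6, r6 → r2=0x00
body[4] add  r4, r4, r6 → r4=0xf6
epilogue: pop r5=0xf9, sp=0x9d
epilogue: pop r3=0xb4, sp=0x9e
prologue pushed ['r3', 'r5'] at ['0x9d', '0x9c']

MEM = 0xf9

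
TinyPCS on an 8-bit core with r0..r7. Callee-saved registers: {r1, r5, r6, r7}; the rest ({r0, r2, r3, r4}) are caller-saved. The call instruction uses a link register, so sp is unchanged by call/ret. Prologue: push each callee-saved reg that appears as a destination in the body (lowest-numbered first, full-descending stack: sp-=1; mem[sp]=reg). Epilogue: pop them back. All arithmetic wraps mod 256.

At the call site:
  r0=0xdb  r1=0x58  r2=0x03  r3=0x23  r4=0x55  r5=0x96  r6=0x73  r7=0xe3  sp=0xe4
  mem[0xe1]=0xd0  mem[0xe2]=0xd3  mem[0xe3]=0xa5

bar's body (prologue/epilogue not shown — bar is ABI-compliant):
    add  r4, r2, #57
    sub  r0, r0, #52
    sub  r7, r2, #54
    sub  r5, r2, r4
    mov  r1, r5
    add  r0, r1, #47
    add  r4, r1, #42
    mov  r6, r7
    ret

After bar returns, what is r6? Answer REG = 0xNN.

REG = 0x73

prologue: push r1 → mem[0xe3]=0x58, sp=0xe3
prologue: push r5 → mem[0xe2]=0x96, sp=0xe2
prologue: push r6 → mem[0xe1]=0x73, sp=0xe1
prologue: push r7 → mem[0xe0]=0xe3, sp=0xe0
body[0] add  r4, r2, #57 → r4=0x3c
body[1] sub  r0, r0, #52 → r0=0xa7
body[2] sub  r7, r2, #54 → r7=0xcd
body[3] sub  r5, r2, r4 → r5=0xc7
body[4] mov  r1, r5 → r1=0xc7
body[5] add  r0, r1, #47 → r0=0xf6
body[6] add  r4, r1, #42 → r4=0xf1
body[7] mov  r6, r7 → r6=0xcd
epilogue: pop r7=0xe3, sp=0xe1
epilogue: pop r6=0x73, sp=0xe2
epilogue: pop r5=0x96, sp=0xe3
epilogue: pop r1=0x58, sp=0xe4
r6 is callee-saved → restored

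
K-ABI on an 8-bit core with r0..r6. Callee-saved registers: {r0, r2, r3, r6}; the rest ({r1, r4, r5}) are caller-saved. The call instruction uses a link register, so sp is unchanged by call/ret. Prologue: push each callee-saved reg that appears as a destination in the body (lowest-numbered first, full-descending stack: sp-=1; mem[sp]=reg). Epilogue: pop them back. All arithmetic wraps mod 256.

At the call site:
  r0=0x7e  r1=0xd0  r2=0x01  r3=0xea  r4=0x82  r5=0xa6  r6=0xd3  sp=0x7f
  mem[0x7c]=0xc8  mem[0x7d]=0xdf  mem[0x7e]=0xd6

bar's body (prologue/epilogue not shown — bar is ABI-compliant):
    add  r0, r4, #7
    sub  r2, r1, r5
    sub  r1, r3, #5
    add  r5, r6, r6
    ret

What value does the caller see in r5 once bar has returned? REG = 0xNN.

REG = 0xa6

prologue: push r0 → mem[0x7e]=0x7e, sp=0x7e
prologue: push r2 → mem[0x7d]=0x01, sp=0x7d
body[0] add  r0, r4, #7 → r0=0x89
body[1] sub  r2, r1, r5 → r2=0x2a
body[2] sub  r1, r3, #5 → r1=0xe5
body[3] add  r5, r6, r6 → r5=0xa6
epilogue: pop r2=0x01, sp=0x7e
epilogue: pop r0=0x7e, sp=0x7f
r5 is caller-saved → body value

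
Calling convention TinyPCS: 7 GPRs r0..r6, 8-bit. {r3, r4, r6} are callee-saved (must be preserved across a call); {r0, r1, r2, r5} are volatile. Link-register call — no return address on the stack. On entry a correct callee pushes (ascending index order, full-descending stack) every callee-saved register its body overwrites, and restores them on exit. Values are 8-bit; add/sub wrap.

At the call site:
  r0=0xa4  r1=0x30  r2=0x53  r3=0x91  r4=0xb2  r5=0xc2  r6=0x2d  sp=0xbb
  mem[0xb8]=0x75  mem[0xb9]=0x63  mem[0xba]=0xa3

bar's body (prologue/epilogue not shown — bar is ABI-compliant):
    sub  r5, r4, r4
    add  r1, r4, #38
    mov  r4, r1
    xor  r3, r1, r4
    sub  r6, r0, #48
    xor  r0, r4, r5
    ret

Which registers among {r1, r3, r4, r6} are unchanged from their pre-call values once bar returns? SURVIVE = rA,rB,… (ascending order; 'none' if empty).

SURVIVE = r3,r4,r6

prologue: push r3 -> mem[0xba]=0x91, sp=0xba
prologue: push r4 -> mem[0xb9]=0xb2, sp=0xb9
prologue: push r6 -> mem[0xb8]=0x2d, sp=0xb8
body[0] sub  r5, r4, r4 -> r5=0x00
body[1] add  r1, r4, #38 -> r1=0xd8
body[2] mov  r4, r1 -> r4=0xd8
body[3] xor  r3, r1, r4 -> r3=0x00
body[4] sub  r6, r0, #48 -> r6=0x74
body[5] xor  r0, r4, r5 -> r0=0xd8
epilogue: pop r6=0x2d, sp=0xb9
epilogue: pop r4=0xb2, sp=0xba
epilogue: pop r3=0x91, sp=0xbb
r1: caller-saved, written=True
r3: callee-saved, written=True
r4: callee-saved, written=True
r6: callee-saved, written=True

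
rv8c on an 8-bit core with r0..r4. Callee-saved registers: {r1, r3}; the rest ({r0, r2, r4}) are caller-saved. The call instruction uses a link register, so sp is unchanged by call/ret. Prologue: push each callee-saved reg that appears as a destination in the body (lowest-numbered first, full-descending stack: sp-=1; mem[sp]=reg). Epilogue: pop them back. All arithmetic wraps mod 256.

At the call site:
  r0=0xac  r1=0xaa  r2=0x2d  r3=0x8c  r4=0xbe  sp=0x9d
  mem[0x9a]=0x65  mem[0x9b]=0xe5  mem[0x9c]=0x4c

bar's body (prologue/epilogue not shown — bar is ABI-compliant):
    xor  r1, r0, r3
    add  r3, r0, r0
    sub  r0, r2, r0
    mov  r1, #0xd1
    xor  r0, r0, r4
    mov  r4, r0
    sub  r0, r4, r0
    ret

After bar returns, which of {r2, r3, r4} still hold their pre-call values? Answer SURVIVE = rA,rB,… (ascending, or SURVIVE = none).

SURVIVE = r2,r3

prologue: push r1 -> mem[0x9c]=0xaa, sp=0x9c
prologue: push r3 -> mem[0x9b]=0x8c, sp=0x9b
body[0] xor  r1, r0, r3 -> r1=0x20
body[1] add  r3, r0, r0 -> r3=0x58
body[2] sub  r0, r2, r0 -> r0=0x81
body[3] mov  r1, #0xd1 -> r1=0xd1
body[4] xor  r0, r0, r4 -> r0=0x3f
body[5] mov  r4, r0 -> r4=0x3f
body[6] sub  r0, r4, r0 -> r0=0x00
epilogue: pop r3=0x8c, sp=0x9c
epilogue: pop r1=0xaa, sp=0x9d
r2: caller-saved, written=False
r3: callee-saved, written=True
r4: caller-saved, written=True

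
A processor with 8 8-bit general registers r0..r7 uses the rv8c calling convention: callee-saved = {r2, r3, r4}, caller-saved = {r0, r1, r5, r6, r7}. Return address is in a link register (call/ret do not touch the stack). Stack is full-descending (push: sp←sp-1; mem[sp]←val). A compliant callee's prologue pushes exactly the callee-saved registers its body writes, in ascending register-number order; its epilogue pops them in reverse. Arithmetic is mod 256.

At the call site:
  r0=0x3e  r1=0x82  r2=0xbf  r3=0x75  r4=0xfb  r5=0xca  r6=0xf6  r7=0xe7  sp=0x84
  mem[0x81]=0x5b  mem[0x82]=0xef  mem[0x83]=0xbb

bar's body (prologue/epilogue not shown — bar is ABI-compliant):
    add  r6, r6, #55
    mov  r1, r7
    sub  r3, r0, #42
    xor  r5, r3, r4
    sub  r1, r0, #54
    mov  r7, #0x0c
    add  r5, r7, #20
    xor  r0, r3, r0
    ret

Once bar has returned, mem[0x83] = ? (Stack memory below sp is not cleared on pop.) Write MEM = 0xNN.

prologue: push r3 -> mem[0x83]=0x75, sp=0x83
body[0] add  r6, r6, #55 -> r6=0x2d
body[1] mov  r1, r7 -> r1=0xe7
body[2] sub  r3, r0, #42 -> r3=0x14
body[3] xor  r5, r3, r4 -> r5=0xef
body[4] sub  r1, r0, #54 -> r1=0x08
body[5] mov  r7, #0x0c -> r7=0x0c
body[6] add  r5, r7, #20 -> r5=0x20
body[7] xor  r0, r3, r0 -> r0=0x2a
epilogue: pop r3=0x75, sp=0x84
prologue pushed ['r3'] at ['0x83']

MEM = 0x75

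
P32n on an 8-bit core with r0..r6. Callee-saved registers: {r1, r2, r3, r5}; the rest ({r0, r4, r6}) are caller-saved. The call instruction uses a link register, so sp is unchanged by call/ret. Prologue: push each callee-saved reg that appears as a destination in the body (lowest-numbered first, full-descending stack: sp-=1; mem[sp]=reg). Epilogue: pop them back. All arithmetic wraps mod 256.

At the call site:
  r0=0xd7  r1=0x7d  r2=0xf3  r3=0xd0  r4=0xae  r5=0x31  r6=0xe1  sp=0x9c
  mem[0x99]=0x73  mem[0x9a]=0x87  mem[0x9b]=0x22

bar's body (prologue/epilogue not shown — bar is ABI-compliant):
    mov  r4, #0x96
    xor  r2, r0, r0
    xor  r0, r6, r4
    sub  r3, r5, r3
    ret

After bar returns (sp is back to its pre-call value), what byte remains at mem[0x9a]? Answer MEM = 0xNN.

prologue: push r2 → mem[0x9b]=0xf3, sp=0x9b
prologue: push r3 → mem[0x9a]=0xd0, sp=0x9a
body[0] mov  r4, #0x96 → r4=0x96
body[1] xor  r2, r0, r0 → r2=0x00
body[2] xor  r0, r6, r4 → r0=0x77
body[3] sub  r3, r5, r3 → r3=0x61
epilogue: pop r3=0xd0, sp=0x9b
epilogue: pop r2=0xf3, sp=0x9c
prologue pushed ['r2', 'r3'] at ['0x9b', '0x9a']

MEM = 0xd0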